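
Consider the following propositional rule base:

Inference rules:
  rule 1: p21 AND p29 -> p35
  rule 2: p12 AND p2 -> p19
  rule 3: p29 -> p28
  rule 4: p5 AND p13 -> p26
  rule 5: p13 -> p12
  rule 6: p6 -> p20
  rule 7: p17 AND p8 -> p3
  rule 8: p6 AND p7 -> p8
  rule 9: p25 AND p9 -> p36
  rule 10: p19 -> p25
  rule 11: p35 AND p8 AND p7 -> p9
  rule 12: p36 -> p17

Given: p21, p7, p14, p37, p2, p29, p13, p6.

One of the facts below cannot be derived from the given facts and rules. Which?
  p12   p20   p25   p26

[1] rule 1 [p21 AND p29 -> p35]; rule 3 [p29 -> p28]; rule 5 [p13 -> p12]; rule 6 [p6 -> p20]; rule 8 [p6 AND p7 -> p8]. ⇒ new: p35, p28, p12, p20, p8.
[2] rule 2 [p12 AND p2 -> p19]; rule 11 [p35 AND p8 AND p7 -> p9]. ⇒ new: p19, p9.
[3] rule 10 [p19 -> p25]. ⇒ new: p25.
[4] rule 9 [p25 AND p9 -> p36]. ⇒ new: p36.
[5] rule 12 [p36 -> p17]. ⇒ new: p17.
[6] rule 7 [p17 AND p8 -> p3]. ⇒ new: p3.
Derived: p12 (round 1), p25 (round 3), p20 (round 1). p26 never appears in any round.

p26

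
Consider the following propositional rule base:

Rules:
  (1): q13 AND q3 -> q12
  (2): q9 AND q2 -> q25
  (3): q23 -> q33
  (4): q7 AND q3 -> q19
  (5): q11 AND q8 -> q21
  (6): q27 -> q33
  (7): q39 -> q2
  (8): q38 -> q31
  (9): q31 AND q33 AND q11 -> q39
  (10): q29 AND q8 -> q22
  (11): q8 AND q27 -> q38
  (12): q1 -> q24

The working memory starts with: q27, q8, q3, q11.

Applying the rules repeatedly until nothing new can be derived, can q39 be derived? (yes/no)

Round 1: (5) [q11 AND q8 -> q21]; (6) [q27 -> q33]; (11) [q8 AND q27 -> q38]. Adds q21, q33, q38.
Round 2: (8) [q38 -> q31]. Adds q31.
Round 3: (9) [q31 AND q33 AND q11 -> q39]. Adds q39.
Round 4: (7) [q39 -> q2]. Adds q2.
q39 appears in round 3, so it is derivable.

yes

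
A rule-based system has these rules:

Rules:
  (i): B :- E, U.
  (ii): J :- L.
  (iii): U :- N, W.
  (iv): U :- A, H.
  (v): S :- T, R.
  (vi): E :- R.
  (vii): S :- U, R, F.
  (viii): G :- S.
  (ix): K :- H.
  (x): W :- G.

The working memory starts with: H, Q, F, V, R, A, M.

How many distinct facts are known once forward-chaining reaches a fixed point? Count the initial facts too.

14

Round 1 fires (iv), (vi), (ix), giving U, E, K.
Round 2 fires (i), (vii), giving B, S.
Round 3 fires (viii), giving G.
Round 4 fires (x), giving W.
Closure: {A, B, E, F, G, H, K, M, Q, R, S, U, V, W} — 14 facts.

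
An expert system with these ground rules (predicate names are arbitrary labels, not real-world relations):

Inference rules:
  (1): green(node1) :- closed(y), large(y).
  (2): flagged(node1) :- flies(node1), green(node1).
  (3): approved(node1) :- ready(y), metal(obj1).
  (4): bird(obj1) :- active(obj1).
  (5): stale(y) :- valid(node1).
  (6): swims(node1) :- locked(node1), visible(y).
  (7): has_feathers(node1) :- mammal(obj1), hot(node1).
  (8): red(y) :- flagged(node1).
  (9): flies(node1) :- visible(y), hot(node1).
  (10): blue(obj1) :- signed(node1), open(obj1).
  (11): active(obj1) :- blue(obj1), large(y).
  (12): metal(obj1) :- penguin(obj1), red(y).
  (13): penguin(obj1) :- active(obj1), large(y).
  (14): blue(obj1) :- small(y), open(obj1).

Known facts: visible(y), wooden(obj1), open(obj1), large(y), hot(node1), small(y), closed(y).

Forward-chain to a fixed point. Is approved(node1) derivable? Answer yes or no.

no

Round 1 fires (1), (9), (14), giving green(node1), flies(node1), blue(obj1).
Round 2 fires (2), (11), giving flagged(node1), active(obj1).
Round 3 fires (4), (8), (13), giving bird(obj1), red(y), penguin(obj1).
Round 4 fires (12), giving metal(obj1).
Fixed point reached. approved(node1) is concluded only by (3); (3) needs ready(y) (never derived).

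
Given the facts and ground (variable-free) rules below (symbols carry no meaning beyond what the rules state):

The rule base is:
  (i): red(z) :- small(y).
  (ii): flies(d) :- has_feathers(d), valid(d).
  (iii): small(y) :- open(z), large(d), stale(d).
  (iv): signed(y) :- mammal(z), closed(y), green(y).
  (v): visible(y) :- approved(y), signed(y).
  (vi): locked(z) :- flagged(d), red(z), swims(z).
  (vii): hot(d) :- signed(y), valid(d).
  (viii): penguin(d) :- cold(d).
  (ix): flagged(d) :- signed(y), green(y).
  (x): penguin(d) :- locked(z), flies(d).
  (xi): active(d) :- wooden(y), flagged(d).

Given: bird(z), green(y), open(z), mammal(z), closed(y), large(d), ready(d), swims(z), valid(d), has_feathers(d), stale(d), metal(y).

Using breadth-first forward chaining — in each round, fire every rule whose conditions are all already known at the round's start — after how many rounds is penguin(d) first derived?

Round 1 fires (ii), (iii), (iv), giving flies(d), small(y), signed(y).
Round 2 fires (i), (vii), (ix), giving red(z), hot(d), flagged(d).
Round 3 fires (vi), giving locked(z).
Round 4 fires (x), giving penguin(d).
penguin(d) first appears in round 4.

4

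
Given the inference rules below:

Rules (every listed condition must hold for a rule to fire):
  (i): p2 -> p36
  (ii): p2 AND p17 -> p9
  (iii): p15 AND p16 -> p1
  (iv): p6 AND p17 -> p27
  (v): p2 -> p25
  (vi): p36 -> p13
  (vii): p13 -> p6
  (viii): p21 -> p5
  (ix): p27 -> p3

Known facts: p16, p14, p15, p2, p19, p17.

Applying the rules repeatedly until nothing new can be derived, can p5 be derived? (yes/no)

[1] (i) [p2 -> p36]; (ii) [p2 AND p17 -> p9]; (iii) [p15 AND p16 -> p1]; (v) [p2 -> p25]. ⇒ new: p36, p9, p1, p25.
[2] (vi) [p36 -> p13]. ⇒ new: p13.
[3] (vii) [p13 -> p6]. ⇒ new: p6.
[4] (iv) [p6 AND p17 -> p27]. ⇒ new: p27.
[5] (ix) [p27 -> p3]. ⇒ new: p3.
Fixed point reached. p5 is concluded only by (viii); (viii) needs p21 (never derived).

no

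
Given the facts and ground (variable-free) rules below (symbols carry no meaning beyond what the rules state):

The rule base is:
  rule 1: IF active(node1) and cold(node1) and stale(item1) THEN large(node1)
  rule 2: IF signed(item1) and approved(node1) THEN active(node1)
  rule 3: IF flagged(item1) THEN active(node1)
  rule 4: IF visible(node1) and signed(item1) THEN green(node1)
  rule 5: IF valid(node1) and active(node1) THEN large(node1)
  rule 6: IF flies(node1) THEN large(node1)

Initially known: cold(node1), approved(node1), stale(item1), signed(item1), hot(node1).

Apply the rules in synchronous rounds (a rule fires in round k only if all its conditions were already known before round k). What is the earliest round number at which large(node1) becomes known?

Round 1: rule 2 [IF signed(item1) and approved(node1) THEN active(node1)]. New: active(node1).
Round 2: rule 1 [IF active(node1) and cold(node1) and stale(item1) THEN large(node1)]. New: large(node1).
large(node1) first appears in round 2.

2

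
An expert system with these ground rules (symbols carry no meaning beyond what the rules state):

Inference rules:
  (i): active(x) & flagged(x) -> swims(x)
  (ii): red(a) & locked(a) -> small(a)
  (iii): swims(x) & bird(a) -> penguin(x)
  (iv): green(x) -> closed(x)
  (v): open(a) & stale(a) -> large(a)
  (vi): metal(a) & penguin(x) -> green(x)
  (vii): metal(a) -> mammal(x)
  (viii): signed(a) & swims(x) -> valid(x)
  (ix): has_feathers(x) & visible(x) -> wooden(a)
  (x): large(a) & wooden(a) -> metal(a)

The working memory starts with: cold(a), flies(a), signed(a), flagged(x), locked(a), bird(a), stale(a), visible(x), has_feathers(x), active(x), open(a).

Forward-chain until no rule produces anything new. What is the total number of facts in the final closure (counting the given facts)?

[1] (i) [active(x) & flagged(x) -> swims(x)]; (v) [open(a) & stale(a) -> large(a)]; (ix) [has_feathers(x) & visible(x) -> wooden(a)]. ⇒ new: swims(x), large(a), wooden(a).
[2] (iii) [swims(x) & bird(a) -> penguin(x)]; (viii) [signed(a) & swims(x) -> valid(x)]; (x) [large(a) & wooden(a) -> metal(a)]. ⇒ new: penguin(x), valid(x), metal(a).
[3] (vi) [metal(a) & penguin(x) -> green(x)]; (vii) [metal(a) -> mammal(x)]. ⇒ new: green(x), mammal(x).
[4] (iv) [green(x) -> closed(x)]. ⇒ new: closed(x).
Closure: {active(x), bird(a), closed(x), cold(a), flagged(x), flies(a), green(x), has_feathers(x), large(a), locked(a), mammal(x), metal(a), open(a), penguin(x), signed(a), stale(a), swims(x), valid(x), visible(x), wooden(a)} — 20 facts.

20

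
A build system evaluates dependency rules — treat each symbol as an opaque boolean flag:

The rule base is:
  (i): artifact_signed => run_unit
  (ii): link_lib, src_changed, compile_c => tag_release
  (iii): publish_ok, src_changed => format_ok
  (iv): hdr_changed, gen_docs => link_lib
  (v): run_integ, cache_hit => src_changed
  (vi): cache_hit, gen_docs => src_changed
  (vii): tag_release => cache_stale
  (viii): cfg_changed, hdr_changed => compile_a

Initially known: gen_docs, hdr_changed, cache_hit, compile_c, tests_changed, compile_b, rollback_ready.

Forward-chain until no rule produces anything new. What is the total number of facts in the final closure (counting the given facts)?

Round 1: (iv) [hdr_changed, gen_docs => link_lib]; (vi) [cache_hit, gen_docs => src_changed]. Adds link_lib, src_changed.
Round 2: (ii) [link_lib, src_changed, compile_c => tag_release]. Adds tag_release.
Round 3: (vii) [tag_release => cache_stale]. Adds cache_stale.
Closure: {cache_hit, cache_stale, compile_b, compile_c, gen_docs, hdr_changed, link_lib, rollback_ready, src_changed, tag_release, tests_changed} — 11 facts.

11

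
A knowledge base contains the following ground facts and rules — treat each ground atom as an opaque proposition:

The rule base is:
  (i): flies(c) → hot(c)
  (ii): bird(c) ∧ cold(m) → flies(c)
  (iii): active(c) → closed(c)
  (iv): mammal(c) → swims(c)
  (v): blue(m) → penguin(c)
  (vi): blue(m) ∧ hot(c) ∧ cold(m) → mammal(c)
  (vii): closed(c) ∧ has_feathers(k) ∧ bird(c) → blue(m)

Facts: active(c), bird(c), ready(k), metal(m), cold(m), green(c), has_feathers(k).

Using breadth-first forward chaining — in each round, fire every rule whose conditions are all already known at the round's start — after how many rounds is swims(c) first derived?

Round 1 — (ii), (iii), derive flies(c), closed(c).
Round 2 — (i), (vii), derive hot(c), blue(m).
Round 3 — (v), (vi), derive penguin(c), mammal(c).
Round 4 — (iv), derive swims(c).
swims(c) first appears in round 4.

4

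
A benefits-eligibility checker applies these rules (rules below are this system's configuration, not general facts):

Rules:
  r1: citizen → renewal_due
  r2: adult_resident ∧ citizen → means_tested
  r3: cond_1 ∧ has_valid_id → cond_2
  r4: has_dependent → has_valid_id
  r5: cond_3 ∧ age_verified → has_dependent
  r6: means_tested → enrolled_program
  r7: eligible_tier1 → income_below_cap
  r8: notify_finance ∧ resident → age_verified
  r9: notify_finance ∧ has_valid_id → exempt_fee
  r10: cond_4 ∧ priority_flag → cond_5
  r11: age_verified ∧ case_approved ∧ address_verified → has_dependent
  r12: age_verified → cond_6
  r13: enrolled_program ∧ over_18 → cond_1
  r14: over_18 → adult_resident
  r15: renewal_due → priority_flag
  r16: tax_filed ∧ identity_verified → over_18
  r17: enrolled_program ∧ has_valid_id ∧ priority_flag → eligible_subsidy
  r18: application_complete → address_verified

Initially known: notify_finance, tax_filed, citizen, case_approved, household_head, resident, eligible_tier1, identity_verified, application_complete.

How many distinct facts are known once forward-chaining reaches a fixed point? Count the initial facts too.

Round 1: r1 [citizen → renewal_due]; r7 [eligible_tier1 → income_below_cap]; r8 [notify_finance ∧ resident → age_verified]; r16 [tax_filed ∧ identity_verified → over_18]; r18 [application_complete → address_verified]. New: renewal_due, income_below_cap, age_verified, over_18, address_verified.
Round 2: r11 [age_verified ∧ case_approved ∧ address_verified → has_dependent]; r12 [age_verified → cond_6]; r14 [over_18 → adult_resident]; r15 [renewal_due → priority_flag]. New: has_dependent, cond_6, adult_resident, priority_flag.
Round 3: r2 [adult_resident ∧ citizen → means_tested]; r4 [has_dependent → has_valid_id]. New: means_tested, has_valid_id.
Round 4: r6 [means_tested → enrolled_program]; r9 [notify_finance ∧ has_valid_id → exempt_fee]. New: enrolled_program, exempt_fee.
Round 5: r13 [enrolled_program ∧ over_18 → cond_1]; r17 [enrolled_program ∧ has_valid_id ∧ priority_flag → eligible_subsidy]. New: cond_1, eligible_subsidy.
Round 6: r3 [cond_1 ∧ has_valid_id → cond_2]. New: cond_2.
Closure: {address_verified, adult_resident, age_verified, application_complete, case_approved, citizen, cond_1, cond_2, cond_6, eligible_subsidy, eligible_tier1, enrolled_program, exempt_fee, has_dependent, has_valid_id, household_head, identity_verified, income_below_cap, means_tested, notify_finance, over_18, priority_flag, renewal_due, resident, tax_filed} — 25 facts.

25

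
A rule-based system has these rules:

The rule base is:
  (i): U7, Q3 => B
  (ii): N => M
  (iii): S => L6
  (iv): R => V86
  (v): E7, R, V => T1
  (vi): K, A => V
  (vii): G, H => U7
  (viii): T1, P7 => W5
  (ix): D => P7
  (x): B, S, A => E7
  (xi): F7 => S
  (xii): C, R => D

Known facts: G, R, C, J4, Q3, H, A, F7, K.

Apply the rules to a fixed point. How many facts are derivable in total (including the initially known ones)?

20

Round 1: (iv) [R => V86]; (vi) [K, A => V]; (vii) [G, H => U7]; (xi) [F7 => S]; (xii) [C, R => D]. New: V86, V, U7, S, D.
Round 2: (i) [U7, Q3 => B]; (iii) [S => L6]; (ix) [D => P7]. New: B, L6, P7.
Round 3: (x) [B, S, A => E7]. New: E7.
Round 4: (v) [E7, R, V => T1]. New: T1.
Round 5: (viii) [T1, P7 => W5]. New: W5.
Closure: {A, B, C, D, E7, F7, G, H, J4, K, L6, P7, Q3, R, S, T1, U7, V, V86, W5} — 20 facts.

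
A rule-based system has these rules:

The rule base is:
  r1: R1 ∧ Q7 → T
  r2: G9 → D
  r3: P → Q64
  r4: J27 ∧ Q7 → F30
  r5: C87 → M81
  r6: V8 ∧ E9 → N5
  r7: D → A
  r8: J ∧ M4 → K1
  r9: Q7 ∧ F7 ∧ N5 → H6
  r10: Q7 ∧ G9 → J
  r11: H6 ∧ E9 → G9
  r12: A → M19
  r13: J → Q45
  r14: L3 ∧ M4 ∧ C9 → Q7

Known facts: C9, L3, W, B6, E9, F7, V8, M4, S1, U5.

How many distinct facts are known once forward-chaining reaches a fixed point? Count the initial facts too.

20

Round 1: r6 [V8 ∧ E9 → N5]; r14 [L3 ∧ M4 ∧ C9 → Q7]. New: N5, Q7.
Round 2: r9 [Q7 ∧ F7 ∧ N5 → H6]. New: H6.
Round 3: r11 [H6 ∧ E9 → G9]. New: G9.
Round 4: r2 [G9 → D]; r10 [Q7 ∧ G9 → J]. New: D, J.
Round 5: r7 [D → A]; r8 [J ∧ M4 → K1]; r13 [J → Q45]. New: A, K1, Q45.
Round 6: r12 [A → M19]. New: M19.
Closure: {A, B6, C9, D, E9, F7, G9, H6, J, K1, L3, M19, M4, N5, Q45, Q7, S1, U5, V8, W} — 20 facts.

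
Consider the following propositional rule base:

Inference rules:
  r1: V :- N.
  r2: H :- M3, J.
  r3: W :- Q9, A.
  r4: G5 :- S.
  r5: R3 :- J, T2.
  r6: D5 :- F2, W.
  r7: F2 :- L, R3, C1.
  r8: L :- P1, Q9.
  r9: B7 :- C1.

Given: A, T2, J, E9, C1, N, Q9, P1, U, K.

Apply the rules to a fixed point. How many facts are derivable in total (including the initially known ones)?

Round 1 fires r1, r3, r5, r8, r9, giving V, W, R3, L, B7.
Round 2 fires r7, giving F2.
Round 3 fires r6, giving D5.
Closure: {A, B7, C1, D5, E9, F2, J, K, L, N, P1, Q9, R3, T2, U, V, W} — 17 facts.

17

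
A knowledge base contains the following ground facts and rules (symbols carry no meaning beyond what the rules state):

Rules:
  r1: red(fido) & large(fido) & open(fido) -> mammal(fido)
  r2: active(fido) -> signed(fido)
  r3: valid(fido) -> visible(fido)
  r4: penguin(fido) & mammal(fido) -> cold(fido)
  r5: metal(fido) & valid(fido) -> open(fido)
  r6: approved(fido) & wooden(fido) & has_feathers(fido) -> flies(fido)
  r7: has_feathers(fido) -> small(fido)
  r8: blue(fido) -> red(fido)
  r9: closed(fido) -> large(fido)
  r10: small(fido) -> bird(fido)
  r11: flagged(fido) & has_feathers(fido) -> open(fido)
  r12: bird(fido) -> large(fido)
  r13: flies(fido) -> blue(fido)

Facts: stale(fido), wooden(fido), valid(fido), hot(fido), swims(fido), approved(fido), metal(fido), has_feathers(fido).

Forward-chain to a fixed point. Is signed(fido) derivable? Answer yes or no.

no

[1] r3 [valid(fido) -> visible(fido)]; r5 [metal(fido) & valid(fido) -> open(fido)]; r6 [approved(fido) & wooden(fido) & has_feathers(fido) -> flies(fido)]; r7 [has_feathers(fido) -> small(fido)]. ⇒ new: visible(fido), open(fido), flies(fido), small(fido).
[2] r10 [small(fido) -> bird(fido)]; r13 [flies(fido) -> blue(fido)]. ⇒ new: bird(fido), blue(fido).
[3] r8 [blue(fido) -> red(fido)]; r12 [bird(fido) -> large(fido)]. ⇒ new: red(fido), large(fido).
[4] r1 [red(fido) & large(fido) & open(fido) -> mammal(fido)]. ⇒ new: mammal(fido).
Fixed point reached. signed(fido) is concluded only by r2; r2 needs active(fido) (never derived).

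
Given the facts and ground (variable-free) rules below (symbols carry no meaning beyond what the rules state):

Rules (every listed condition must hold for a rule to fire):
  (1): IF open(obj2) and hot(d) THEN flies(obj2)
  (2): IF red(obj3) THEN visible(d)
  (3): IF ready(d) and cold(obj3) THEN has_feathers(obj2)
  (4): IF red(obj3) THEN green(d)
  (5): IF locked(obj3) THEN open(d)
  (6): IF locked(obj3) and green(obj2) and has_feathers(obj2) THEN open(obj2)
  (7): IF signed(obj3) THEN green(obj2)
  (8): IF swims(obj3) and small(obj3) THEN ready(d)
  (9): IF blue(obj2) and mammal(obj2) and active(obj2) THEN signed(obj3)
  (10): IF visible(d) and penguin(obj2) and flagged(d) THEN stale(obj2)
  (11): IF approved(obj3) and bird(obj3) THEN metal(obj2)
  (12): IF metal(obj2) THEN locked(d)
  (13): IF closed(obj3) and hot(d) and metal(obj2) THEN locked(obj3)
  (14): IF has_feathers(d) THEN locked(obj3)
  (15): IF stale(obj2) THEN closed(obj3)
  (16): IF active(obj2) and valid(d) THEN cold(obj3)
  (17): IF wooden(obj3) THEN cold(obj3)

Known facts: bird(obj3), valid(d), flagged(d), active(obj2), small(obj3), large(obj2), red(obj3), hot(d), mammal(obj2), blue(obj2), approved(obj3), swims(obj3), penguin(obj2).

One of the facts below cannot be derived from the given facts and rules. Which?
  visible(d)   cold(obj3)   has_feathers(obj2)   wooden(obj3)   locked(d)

wooden(obj3)

Round 1: (2) [IF red(obj3) THEN visible(d)]; (4) [IF red(obj3) THEN green(d)]; (8) [IF swims(obj3) and small(obj3) THEN ready(d)]; (9) [IF blue(obj2) and mammal(obj2) and active(obj2) THEN signed(obj3)]; (11) [IF approved(obj3) and bird(obj3) THEN metal(obj2)]; (16) [IF active(obj2) and valid(d) THEN cold(obj3)]. Adds visible(d), green(d), ready(d), signed(obj3), metal(obj2), cold(obj3).
Round 2: (3) [IF ready(d) and cold(obj3) THEN has_feathers(obj2)]; (7) [IF signed(obj3) THEN green(obj2)]; (10) [IF visible(d) and penguin(obj2) and flagged(d) THEN stale(obj2)]; (12) [IF metal(obj2) THEN locked(d)]. Adds has_feathers(obj2), green(obj2), stale(obj2), locked(d).
Round 3: (15) [IF stale(obj2) THEN closed(obj3)]. Adds closed(obj3).
Round 4: (13) [IF closed(obj3) and hot(d) and metal(obj2) THEN locked(obj3)]. Adds locked(obj3).
Round 5: (5) [IF locked(obj3) THEN open(d)]; (6) [IF locked(obj3) and green(obj2) and has_feathers(obj2) THEN open(obj2)]. Adds open(d), open(obj2).
Round 6: (1) [IF open(obj2) and hot(d) THEN flies(obj2)]. Adds flies(obj2).
Derived: locked(d) (round 2), has_feathers(obj2) (round 2), visible(d) (round 1), cold(obj3) (round 1). wooden(obj3) never appears in any round.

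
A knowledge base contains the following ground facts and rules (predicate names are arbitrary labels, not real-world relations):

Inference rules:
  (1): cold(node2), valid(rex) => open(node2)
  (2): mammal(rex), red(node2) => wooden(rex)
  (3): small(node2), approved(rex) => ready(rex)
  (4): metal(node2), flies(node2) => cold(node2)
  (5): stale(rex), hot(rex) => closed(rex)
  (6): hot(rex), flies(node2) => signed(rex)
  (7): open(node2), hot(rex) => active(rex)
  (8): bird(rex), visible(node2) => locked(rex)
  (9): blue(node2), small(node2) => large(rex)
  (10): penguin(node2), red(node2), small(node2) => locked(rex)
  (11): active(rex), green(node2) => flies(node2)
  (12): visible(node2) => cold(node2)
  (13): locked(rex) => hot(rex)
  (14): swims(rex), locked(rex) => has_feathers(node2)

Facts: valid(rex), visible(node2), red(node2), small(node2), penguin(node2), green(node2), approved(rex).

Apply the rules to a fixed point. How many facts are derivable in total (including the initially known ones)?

15

Round 1 — (3), (10), (12), derive ready(rex), locked(rex), cold(node2).
Round 2 — (1), (13), derive open(node2), hot(rex).
Round 3 — (7), derive active(rex).
Round 4 — (11), derive flies(node2).
Round 5 — (6), derive signed(rex).
Closure: {active(rex), approved(rex), cold(node2), flies(node2), green(node2), hot(rex), locked(rex), open(node2), penguin(node2), ready(rex), red(node2), signed(rex), small(node2), valid(rex), visible(node2)} — 15 facts.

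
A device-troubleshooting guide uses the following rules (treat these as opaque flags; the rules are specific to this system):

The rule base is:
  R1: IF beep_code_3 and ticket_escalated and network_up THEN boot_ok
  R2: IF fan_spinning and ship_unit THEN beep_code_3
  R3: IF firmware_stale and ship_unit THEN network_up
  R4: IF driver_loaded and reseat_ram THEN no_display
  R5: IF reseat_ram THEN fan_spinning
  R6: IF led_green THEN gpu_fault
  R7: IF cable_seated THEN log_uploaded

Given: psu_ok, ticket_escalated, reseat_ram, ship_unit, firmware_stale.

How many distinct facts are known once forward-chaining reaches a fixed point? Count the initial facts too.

9

Round 1 fires R3, R5, giving network_up, fan_spinning.
Round 2 fires R2, giving beep_code_3.
Round 3 fires R1, giving boot_ok.
Closure: {beep_code_3, boot_ok, fan_spinning, firmware_stale, network_up, psu_ok, reseat_ram, ship_unit, ticket_escalated} — 9 facts.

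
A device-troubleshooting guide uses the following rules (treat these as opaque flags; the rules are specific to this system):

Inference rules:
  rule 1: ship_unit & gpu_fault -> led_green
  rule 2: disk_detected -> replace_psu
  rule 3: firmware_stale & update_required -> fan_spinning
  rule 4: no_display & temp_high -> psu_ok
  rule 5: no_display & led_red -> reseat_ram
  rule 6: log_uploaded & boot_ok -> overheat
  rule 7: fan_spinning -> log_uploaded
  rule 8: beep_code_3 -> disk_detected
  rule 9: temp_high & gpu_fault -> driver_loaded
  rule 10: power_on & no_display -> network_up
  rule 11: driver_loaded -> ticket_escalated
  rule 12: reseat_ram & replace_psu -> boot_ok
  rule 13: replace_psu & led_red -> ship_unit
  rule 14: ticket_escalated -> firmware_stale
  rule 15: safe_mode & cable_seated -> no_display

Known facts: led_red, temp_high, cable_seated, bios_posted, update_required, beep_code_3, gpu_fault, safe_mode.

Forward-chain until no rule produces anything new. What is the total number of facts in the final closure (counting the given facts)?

22

Round 1: rule 8 [beep_code_3 -> disk_detected]; rule 9 [temp_high & gpu_fault -> driver_loaded]; rule 15 [safe_mode & cable_seated -> no_display]. New: disk_detected, driver_loaded, no_display.
Round 2: rule 2 [disk_detected -> replace_psu]; rule 4 [no_display & temp_high -> psu_ok]; rule 5 [no_display & led_red -> reseat_ram]; rule 11 [driver_loaded -> ticket_escalated]. New: replace_psu, psu_ok, reseat_ram, ticket_escalated.
Round 3: rule 12 [reseat_ram & replace_psu -> boot_ok]; rule 13 [replace_psu & led_red -> ship_unit]; rule 14 [ticket_escalated -> firmware_stale]. New: boot_ok, ship_unit, firmware_stale.
Round 4: rule 1 [ship_unit & gpu_fault -> led_green]; rule 3 [firmware_stale & update_required -> fan_spinning]. New: led_green, fan_spinning.
Round 5: rule 7 [fan_spinning -> log_uploaded]. New: log_uploaded.
Round 6: rule 6 [log_uploaded & boot_ok -> overheat]. New: overheat.
Closure: {beep_code_3, bios_posted, boot_ok, cable_seated, disk_detected, driver_loaded, fan_spinning, firmware_stale, gpu_fault, led_green, led_red, log_uploaded, no_display, overheat, psu_ok, replace_psu, reseat_ram, safe_mode, ship_unit, temp_high, ticket_escalated, update_required} — 22 facts.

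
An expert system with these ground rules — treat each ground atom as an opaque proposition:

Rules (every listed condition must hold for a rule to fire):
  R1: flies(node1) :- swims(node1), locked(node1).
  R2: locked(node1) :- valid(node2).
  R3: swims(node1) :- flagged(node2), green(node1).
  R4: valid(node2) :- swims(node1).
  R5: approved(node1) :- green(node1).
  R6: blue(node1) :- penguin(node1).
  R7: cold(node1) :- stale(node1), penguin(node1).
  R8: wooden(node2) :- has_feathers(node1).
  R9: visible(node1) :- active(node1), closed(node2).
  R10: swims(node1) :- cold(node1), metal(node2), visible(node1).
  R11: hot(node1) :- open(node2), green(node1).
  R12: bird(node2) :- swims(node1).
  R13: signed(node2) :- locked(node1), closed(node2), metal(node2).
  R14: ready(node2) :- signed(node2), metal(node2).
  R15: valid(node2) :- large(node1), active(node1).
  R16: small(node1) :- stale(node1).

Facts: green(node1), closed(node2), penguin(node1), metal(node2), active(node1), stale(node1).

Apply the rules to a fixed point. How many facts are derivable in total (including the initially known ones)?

Round 1: R5 [approved(node1) :- green(node1).]; R6 [blue(node1) :- penguin(node1).]; R7 [cold(node1) :- stale(node1), penguin(node1).]; R9 [visible(node1) :- active(node1), closed(node2).]; R16 [small(node1) :- stale(node1).]. Adds approved(node1), blue(node1), cold(node1), visible(node1), small(node1).
Round 2: R10 [swims(node1) :- cold(node1), metal(node2), visible(node1).]. Adds swims(node1).
Round 3: R4 [valid(node2) :- swims(node1).]; R12 [bird(node2) :- swims(node1).]. Adds valid(node2), bird(node2).
Round 4: R2 [locked(node1) :- valid(node2).]. Adds locked(node1).
Round 5: R1 [flies(node1) :- swims(node1), locked(node1).]; R13 [signed(node2) :- locked(node1), closed(node2), metal(node2).]. Adds flies(node1), signed(node2).
Round 6: R14 [ready(node2) :- signed(node2), metal(node2).]. Adds ready(node2).
Closure: {active(node1), approved(node1), bird(node2), blue(node1), closed(node2), cold(node1), flies(node1), green(node1), locked(node1), metal(node2), penguin(node1), ready(node2), signed(node2), small(node1), stale(node1), swims(node1), valid(node2), visible(node1)} — 18 facts.

18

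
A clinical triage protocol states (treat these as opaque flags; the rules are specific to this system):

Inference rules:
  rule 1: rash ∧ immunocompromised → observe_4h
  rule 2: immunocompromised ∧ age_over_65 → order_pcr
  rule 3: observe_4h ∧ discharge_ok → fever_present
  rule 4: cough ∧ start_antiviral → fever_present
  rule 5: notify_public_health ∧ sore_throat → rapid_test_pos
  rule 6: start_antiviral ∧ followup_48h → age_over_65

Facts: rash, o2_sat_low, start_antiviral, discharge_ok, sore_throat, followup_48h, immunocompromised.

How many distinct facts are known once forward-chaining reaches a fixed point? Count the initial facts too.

11

Round 1 fires rule 1, rule 6, giving observe_4h, age_over_65.
Round 2 fires rule 2, rule 3, giving order_pcr, fever_present.
Closure: {age_over_65, discharge_ok, fever_present, followup_48h, immunocompromised, o2_sat_low, observe_4h, order_pcr, rash, sore_throat, start_antiviral} — 11 facts.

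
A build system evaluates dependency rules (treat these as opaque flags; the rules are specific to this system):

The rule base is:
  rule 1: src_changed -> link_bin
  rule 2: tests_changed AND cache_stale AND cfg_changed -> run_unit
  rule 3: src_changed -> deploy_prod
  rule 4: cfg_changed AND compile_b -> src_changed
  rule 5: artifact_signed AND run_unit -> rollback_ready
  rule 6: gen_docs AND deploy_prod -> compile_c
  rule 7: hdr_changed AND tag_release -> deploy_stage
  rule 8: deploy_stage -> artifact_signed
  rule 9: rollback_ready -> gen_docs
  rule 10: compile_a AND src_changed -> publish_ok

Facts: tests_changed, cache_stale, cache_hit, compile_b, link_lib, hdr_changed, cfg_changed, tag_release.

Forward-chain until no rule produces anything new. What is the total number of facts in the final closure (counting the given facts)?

17

[1] rule 2 [tests_changed AND cache_stale AND cfg_changed -> run_unit]; rule 4 [cfg_changed AND compile_b -> src_changed]; rule 7 [hdr_changed AND tag_release -> deploy_stage]. ⇒ new: run_unit, src_changed, deploy_stage.
[2] rule 1 [src_changed -> link_bin]; rule 3 [src_changed -> deploy_prod]; rule 8 [deploy_stage -> artifact_signed]. ⇒ new: link_bin, deploy_prod, artifact_signed.
[3] rule 5 [artifact_signed AND run_unit -> rollback_ready]. ⇒ new: rollback_ready.
[4] rule 9 [rollback_ready -> gen_docs]. ⇒ new: gen_docs.
[5] rule 6 [gen_docs AND deploy_prod -> compile_c]. ⇒ new: compile_c.
Closure: {artifact_signed, cache_hit, cache_stale, cfg_changed, compile_b, compile_c, deploy_prod, deploy_stage, gen_docs, hdr_changed, link_bin, link_lib, rollback_ready, run_unit, src_changed, tag_release, tests_changed} — 17 facts.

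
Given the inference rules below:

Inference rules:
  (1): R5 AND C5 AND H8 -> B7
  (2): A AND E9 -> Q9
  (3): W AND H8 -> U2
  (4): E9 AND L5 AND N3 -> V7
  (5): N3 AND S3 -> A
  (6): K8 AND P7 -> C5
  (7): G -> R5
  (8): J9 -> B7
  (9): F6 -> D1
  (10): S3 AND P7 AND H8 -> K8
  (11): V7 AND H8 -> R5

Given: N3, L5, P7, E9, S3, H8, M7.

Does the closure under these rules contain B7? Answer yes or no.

yes

Round 1 fires (4), (5), (10), giving V7, A, K8.
Round 2 fires (2), (6), (11), giving Q9, C5, R5.
Round 3 fires (1), giving B7.
B7 appears in round 3, so it is derivable.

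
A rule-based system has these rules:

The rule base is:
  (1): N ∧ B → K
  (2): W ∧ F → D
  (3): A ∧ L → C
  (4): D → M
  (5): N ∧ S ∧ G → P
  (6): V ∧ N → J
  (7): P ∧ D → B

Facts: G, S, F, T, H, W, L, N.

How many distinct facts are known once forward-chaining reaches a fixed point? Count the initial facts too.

Round 1: (2) [W ∧ F → D]; (5) [N ∧ S ∧ G → P]. New: D, P.
Round 2: (4) [D → M]; (7) [P ∧ D → B]. New: M, B.
Round 3: (1) [N ∧ B → K]. New: K.
Closure: {B, D, F, G, H, K, L, M, N, P, S, T, W} — 13 facts.

13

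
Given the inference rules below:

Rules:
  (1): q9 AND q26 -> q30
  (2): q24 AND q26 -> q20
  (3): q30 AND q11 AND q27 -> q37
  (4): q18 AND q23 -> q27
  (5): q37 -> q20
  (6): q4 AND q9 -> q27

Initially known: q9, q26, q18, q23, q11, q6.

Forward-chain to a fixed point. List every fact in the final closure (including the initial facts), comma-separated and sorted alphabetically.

Round 1: (1) [q9 AND q26 -> q30]; (4) [q18 AND q23 -> q27]. Adds q30, q27.
Round 2: (3) [q30 AND q11 AND q27 -> q37]. Adds q37.
Round 3: (5) [q37 -> q20]. Adds q20.

q11, q18, q20, q23, q26, q27, q30, q37, q6, q9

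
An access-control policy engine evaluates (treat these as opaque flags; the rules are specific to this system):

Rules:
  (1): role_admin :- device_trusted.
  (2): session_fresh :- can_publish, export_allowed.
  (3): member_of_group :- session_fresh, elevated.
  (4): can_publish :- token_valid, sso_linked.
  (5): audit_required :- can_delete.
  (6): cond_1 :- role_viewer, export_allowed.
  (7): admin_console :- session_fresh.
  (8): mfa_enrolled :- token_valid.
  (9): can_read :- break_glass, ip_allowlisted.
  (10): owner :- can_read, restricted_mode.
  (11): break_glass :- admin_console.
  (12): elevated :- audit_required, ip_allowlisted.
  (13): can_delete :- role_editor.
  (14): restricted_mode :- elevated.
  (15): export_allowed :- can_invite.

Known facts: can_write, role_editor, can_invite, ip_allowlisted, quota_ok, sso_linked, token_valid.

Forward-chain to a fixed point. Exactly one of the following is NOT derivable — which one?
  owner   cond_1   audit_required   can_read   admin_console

Round 1: (4) [can_publish :- token_valid, sso_linked.]; (8) [mfa_enrolled :- token_valid.]; (13) [can_delete :- role_editor.]; (15) [export_allowed :- can_invite.]. Adds can_publish, mfa_enrolled, can_delete, export_allowed.
Round 2: (2) [session_fresh :- can_publish, export_allowed.]; (5) [audit_required :- can_delete.]. Adds session_fresh, audit_required.
Round 3: (7) [admin_console :- session_fresh.]; (12) [elevated :- audit_required, ip_allowlisted.]. Adds admin_console, elevated.
Round 4: (3) [member_of_group :- session_fresh, elevated.]; (11) [break_glass :- admin_console.]; (14) [restricted_mode :- elevated.]. Adds member_of_group, break_glass, restricted_mode.
Round 5: (9) [can_read :- break_glass, ip_allowlisted.]. Adds can_read.
Round 6: (10) [owner :- can_read, restricted_mode.]. Adds owner.
Derived: can_read (round 5), audit_required (round 2), owner (round 6), admin_console (round 3). cond_1 never appears in any round.

cond_1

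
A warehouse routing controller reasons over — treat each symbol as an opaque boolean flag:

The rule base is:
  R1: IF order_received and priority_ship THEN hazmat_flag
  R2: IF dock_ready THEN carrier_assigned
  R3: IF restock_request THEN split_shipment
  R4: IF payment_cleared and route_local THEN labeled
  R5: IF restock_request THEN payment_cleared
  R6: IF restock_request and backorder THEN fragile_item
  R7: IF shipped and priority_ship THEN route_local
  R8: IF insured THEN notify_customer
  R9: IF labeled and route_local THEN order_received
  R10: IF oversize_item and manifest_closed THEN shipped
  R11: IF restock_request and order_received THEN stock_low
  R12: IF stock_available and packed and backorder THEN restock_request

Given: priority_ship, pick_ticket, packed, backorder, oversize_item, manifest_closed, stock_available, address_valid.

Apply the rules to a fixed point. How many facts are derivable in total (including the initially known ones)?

[1] R10 [IF oversize_item and manifest_closed THEN shipped]; R12 [IF stock_available and packed and backorder THEN restock_request]. ⇒ new: shipped, restock_request.
[2] R3 [IF restock_request THEN split_shipment]; R5 [IF restock_request THEN payment_cleared]; R6 [IF restock_request and backorder THEN fragile_item]; R7 [IF shipped and priority_ship THEN route_local]. ⇒ new: split_shipment, payment_cleared, fragile_item, route_local.
[3] R4 [IF payment_cleared and route_local THEN labeled]. ⇒ new: labeled.
[4] R9 [IF labeled and route_local THEN order_received]. ⇒ new: order_received.
[5] R1 [IF order_received and priority_ship THEN hazmat_flag]; R11 [IF restock_request and order_received THEN stock_low]. ⇒ new: hazmat_flag, stock_low.
Closure: {address_valid, backorder, fragile_item, hazmat_flag, labeled, manifest_closed, order_received, oversize_item, packed, payment_cleared, pick_ticket, priority_ship, restock_request, route_local, shipped, split_shipment, stock_available, stock_low} — 18 facts.

18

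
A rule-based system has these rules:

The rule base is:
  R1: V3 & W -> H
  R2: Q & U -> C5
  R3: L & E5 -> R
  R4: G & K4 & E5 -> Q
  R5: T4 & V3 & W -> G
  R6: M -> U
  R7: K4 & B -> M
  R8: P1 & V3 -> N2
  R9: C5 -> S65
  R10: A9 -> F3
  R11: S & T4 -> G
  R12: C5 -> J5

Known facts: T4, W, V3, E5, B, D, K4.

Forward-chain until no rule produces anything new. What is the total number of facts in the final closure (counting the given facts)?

Round 1 fires R1, R5, R7, giving H, G, M.
Round 2 fires R4, R6, giving Q, U.
Round 3 fires R2, giving C5.
Round 4 fires R9, R12, giving S65, J5.
Closure: {B, C5, D, E5, G, H, J5, K4, M, Q, S65, T4, U, V3, W} — 15 facts.

15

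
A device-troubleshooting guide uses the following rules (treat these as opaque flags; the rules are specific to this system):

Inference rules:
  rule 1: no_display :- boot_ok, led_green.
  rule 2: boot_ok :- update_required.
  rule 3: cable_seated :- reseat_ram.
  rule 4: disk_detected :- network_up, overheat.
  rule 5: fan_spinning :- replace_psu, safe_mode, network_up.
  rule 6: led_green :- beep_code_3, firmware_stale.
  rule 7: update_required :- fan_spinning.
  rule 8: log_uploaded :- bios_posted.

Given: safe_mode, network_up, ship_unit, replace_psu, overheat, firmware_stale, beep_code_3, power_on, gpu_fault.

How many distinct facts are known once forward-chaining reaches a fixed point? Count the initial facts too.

Round 1 fires rule 4, rule 5, rule 6, giving disk_detected, fan_spinning, led_green.
Round 2 fires rule 7, giving update_required.
Round 3 fires rule 2, giving boot_ok.
Round 4 fires rule 1, giving no_display.
Closure: {beep_code_3, boot_ok, disk_detected, fan_spinning, firmware_stale, gpu_fault, led_green, network_up, no_display, overheat, power_on, replace_psu, safe_mode, ship_unit, update_required} — 15 facts.

15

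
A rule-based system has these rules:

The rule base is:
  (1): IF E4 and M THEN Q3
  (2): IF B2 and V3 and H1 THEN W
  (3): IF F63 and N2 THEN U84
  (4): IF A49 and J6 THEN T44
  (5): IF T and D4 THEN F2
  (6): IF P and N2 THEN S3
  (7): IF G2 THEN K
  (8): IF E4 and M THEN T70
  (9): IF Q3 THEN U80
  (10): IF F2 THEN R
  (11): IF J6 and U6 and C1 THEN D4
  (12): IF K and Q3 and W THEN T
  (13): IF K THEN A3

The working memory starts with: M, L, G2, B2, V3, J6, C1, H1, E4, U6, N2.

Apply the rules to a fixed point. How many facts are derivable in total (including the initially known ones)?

Round 1 fires (1), (2), (7), (8), (11), giving Q3, W, K, T70, D4.
Round 2 fires (9), (12), (13), giving U80, T, A3.
Round 3 fires (5), giving F2.
Round 4 fires (10), giving R.
Closure: {A3, B2, C1, D4, E4, F2, G2, H1, J6, K, L, M, N2, Q3, R, T, T70, U6, U80, V3, W} — 21 facts.

21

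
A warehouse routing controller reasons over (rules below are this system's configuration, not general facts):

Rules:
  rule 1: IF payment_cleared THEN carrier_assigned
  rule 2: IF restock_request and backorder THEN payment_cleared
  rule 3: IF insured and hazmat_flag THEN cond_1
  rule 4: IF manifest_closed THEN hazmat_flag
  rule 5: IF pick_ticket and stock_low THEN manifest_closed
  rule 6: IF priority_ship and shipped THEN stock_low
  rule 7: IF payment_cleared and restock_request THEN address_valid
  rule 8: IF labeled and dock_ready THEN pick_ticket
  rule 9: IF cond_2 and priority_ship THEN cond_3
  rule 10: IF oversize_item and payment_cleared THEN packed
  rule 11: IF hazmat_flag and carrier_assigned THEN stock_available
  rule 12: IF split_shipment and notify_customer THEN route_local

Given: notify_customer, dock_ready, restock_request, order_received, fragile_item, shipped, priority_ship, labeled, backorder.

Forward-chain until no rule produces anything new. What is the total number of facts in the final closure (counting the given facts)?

17

[1] rule 2 [IF restock_request and backorder THEN payment_cleared]; rule 6 [IF priority_ship and shipped THEN stock_low]; rule 8 [IF labeled and dock_ready THEN pick_ticket]. ⇒ new: payment_cleared, stock_low, pick_ticket.
[2] rule 1 [IF payment_cleared THEN carrier_assigned]; rule 5 [IF pick_ticket and stock_low THEN manifest_closed]; rule 7 [IF payment_cleared and restock_request THEN address_valid]. ⇒ new: carrier_assigned, manifest_closed, address_valid.
[3] rule 4 [IF manifest_closed THEN hazmat_flag]. ⇒ new: hazmat_flag.
[4] rule 11 [IF hazmat_flag and carrier_assigned THEN stock_available]. ⇒ new: stock_available.
Closure: {address_valid, backorder, carrier_assigned, dock_ready, fragile_item, hazmat_flag, labeled, manifest_closed, notify_customer, order_received, payment_cleared, pick_ticket, priority_ship, restock_request, shipped, stock_available, stock_low} — 17 facts.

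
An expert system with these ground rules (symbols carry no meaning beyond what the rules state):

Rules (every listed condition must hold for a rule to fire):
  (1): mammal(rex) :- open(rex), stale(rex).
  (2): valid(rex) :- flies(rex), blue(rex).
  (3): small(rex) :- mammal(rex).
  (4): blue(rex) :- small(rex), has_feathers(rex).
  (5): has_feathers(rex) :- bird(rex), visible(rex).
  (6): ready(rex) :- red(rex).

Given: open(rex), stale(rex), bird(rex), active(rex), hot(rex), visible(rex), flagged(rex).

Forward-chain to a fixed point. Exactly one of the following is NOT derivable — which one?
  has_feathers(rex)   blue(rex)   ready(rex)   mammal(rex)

ready(rex)

Round 1 — (1), (5), derive mammal(rex), has_feathers(rex).
Round 2 — (3), derive small(rex).
Round 3 — (4), derive blue(rex).
Derived: has_feathers(rex) (round 1), mammal(rex) (round 1), blue(rex) (round 3). ready(rex) never appears in any round.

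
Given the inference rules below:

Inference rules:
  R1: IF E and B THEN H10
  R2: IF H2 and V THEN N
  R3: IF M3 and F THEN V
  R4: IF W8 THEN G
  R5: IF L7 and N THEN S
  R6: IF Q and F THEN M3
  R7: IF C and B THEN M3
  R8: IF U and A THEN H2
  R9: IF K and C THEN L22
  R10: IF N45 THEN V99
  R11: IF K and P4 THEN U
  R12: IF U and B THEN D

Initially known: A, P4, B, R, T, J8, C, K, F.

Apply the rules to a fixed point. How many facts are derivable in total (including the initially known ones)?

Round 1: R7 [IF C and B THEN M3]; R9 [IF K and C THEN L22]; R11 [IF K and P4 THEN U]. Adds M3, L22, U.
Round 2: R3 [IF M3 and F THEN V]; R8 [IF U and A THEN H2]; R12 [IF U and B THEN D]. Adds V, H2, D.
Round 3: R2 [IF H2 and V THEN N]. Adds N.
Closure: {A, B, C, D, F, H2, J8, K, L22, M3, N, P4, R, T, U, V} — 16 facts.

16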